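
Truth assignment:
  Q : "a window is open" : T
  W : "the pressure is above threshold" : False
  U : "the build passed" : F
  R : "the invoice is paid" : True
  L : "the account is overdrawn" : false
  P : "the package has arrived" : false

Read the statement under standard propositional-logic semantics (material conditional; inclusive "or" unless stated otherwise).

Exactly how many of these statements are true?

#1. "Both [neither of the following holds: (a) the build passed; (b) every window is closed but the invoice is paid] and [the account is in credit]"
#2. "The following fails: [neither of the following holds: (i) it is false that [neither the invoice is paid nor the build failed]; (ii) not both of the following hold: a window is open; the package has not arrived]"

#1: In symbols: (U nor (not Q and R)) and not L

not Q = not True = False
not Q and R = False and True = False
U nor (not Q and R) = False nor False = True
not L = not False = True
(U nor (not Q and R)) and not L = True and True = True
So #1 is true.

#2: In symbols: not (not (R nor not U) nor (Q nand not P))

not U = not False = True
R nor not U = True nor True = False
not (R nor not U) = not False = True
not P = not False = True
Q nand not P = True nand True = False
not (R nor not U) nor (Q nand not P) = True nor False = False
not (not (R nor not U) nor (Q nand not P)) = not False = True
So #2 is true.

2 of the 2 statements are true (#1, #2).

2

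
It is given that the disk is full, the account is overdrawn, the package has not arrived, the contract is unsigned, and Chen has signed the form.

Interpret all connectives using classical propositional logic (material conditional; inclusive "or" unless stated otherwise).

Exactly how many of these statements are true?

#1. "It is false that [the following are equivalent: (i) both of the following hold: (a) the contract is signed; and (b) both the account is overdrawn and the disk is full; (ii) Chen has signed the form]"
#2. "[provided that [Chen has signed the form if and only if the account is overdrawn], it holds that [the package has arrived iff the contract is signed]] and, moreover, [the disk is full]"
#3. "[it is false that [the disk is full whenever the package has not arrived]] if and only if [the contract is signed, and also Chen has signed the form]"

Let L = "the contract is signed" (False), H = "the account is overdrawn" (True), D = "the disk is full" (True), K = "Chen has signed the form" (True), R = "the package has arrived" (False).

#1: In symbols: not ((L and (H and D)) iff K)

H and D = True and True = True
L and (H and D) = False and True = False
(L and (H and D)) iff K = False iff True = False
not ((L and (H and D)) iff K) = not False = True
Hence #1 is true.

#2: In symbols: ((K iff H) -> (R iff L)) and D

K iff H = True iff True = True
R iff L = False iff False = True
(K iff H) -> (R iff L) = True -> True = True
((K iff H) -> (R iff L)) and D = True and True = True
Hence #2 is true.

#3: Parsed as not (not R -> D) iff (L and K)

not R = not False = True
not R -> D = True -> True = True
not (not R -> D) = not True = False
L and K = False and True = False
not (not R -> D) iff (L and K) = False iff False = True
Thus #3 is true.

3 of the 3 statements are true.

3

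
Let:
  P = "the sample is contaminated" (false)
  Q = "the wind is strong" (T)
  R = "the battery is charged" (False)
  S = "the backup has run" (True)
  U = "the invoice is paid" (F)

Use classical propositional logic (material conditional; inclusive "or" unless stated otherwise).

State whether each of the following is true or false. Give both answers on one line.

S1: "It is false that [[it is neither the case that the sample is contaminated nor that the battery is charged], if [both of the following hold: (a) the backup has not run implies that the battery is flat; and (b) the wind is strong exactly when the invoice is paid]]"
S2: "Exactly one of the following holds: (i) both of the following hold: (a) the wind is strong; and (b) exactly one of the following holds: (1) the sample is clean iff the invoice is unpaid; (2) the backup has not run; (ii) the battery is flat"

S1: Parsed as not (((not S -> not R) and (Q iff U)) -> (P nor R))

not S = not True = False
not R = not False = True
not S -> not R = False -> True = True
Q iff U = True iff False = False
(not S -> not R) and (Q iff U) = True and False = False
P nor R = False nor False = True
((not S -> not R) and (Q iff U)) -> (P nor R) = False -> True = True
not (((not S -> not R) and (Q iff U)) -> (P nor R)) = not True = False
So S1 is false.

S2: Parsed as (Q and ((not P iff not U) xor not S)) xor not R

not P = not False = True
not U = not False = True
not P iff not U = True iff True = True
not S = not True = False
(not P iff not U) xor not S = True xor False = True
Q and ((not P iff not U) xor not S) = True and True = True
not R = not False = True
(Q and ((not P iff not U) xor not S)) xor not R = True xor True = False
Thus S2 is false.

S1 F; S2 F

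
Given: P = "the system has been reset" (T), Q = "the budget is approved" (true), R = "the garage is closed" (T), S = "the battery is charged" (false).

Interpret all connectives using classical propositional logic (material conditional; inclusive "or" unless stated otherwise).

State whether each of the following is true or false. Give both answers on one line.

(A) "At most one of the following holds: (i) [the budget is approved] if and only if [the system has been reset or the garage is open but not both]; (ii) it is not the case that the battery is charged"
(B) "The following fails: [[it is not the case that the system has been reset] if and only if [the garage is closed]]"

(A): In symbols: (Q ↔ (P ⊕ ¬R)) ↑ ¬S

¬R = ¬T = F
P ⊕ ¬R = T ⊕ F = T
Q ↔ (P ⊕ ¬R) = T ↔ T = T
¬S = ¬F = T
(Q ↔ (P ⊕ ¬R)) ↑ ¬S = T ↑ T = F
Hence (A) is false.

(B): Parsed as ¬(¬P ↔ R)

¬P = ¬T = F
¬P ↔ R = F ↔ T = F
¬(¬P ↔ R) = ¬F = T
Hence (B) is true.

(A) F; (B) T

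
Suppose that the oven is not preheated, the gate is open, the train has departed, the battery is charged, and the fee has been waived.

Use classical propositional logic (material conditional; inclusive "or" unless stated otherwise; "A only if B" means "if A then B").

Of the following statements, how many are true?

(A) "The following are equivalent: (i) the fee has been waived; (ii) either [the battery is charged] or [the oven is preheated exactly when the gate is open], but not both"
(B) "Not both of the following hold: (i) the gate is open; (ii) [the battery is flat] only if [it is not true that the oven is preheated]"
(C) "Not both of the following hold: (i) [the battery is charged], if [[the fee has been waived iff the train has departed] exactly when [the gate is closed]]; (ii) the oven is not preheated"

Let R = "the fee has been waived" (T), N = "the battery is charged" (T), U = "the oven is preheated" (F), M = "the gate is open" (T), V = "the train has departed" (T).

(A): This is R <-> (N xor (U <-> M)).

U <-> M = F <-> T = F
N xor (U <-> M) = T xor F = T
R <-> (N xor (U <-> M)) = T <-> T = T
Hence (A) is true.

(B): Formalization: M nand (~N -> ~U)

~N = ~T = F
~U = ~F = T
~N -> ~U = F -> T = T
M nand (~N -> ~U) = T nand T = F
So (B) is false.

(C): Formalization: (((R <-> V) <-> ~M) -> N) nand ~U

R <-> V = T <-> T = T
~M = ~T = F
(R <-> V) <-> ~M = T <-> F = F
((R <-> V) <-> ~M) -> N = F -> T = T
~U = ~F = T
(((R <-> V) <-> ~M) -> N) nand ~U = T nand T = F
So (C) is false.

True statements: 1 ((A)).

1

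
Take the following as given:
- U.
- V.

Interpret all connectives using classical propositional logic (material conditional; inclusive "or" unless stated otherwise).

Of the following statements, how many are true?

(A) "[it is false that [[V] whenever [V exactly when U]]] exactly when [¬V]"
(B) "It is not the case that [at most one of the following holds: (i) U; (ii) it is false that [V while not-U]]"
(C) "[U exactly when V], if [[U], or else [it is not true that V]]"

3

(A): Formalization: not ((V iff U) -> V) iff not V

V iff U = True iff True = True
(V iff U) -> V = True -> True = True
not ((V iff U) -> V) = not True = False
not V = not True = False
not ((V iff U) -> V) iff not V = False iff False = True
Hence (A) is true.

(B): In symbols: not (U nand not (V and not U))

not U = not True = False
V and not U = True and False = False
not (V and not U) = not False = True
U nand not (V and not U) = True nand True = False
not (U nand not (V and not U)) = not False = True
Hence (B) is true.

(C): In symbols: (U or not V) -> (U iff V)

not V = not True = False
U or not V = True or False = True
U iff V = True iff True = True
(U or not V) -> (U iff V) = True -> True = True
So (C) is true.

3 of the 3 statements are true.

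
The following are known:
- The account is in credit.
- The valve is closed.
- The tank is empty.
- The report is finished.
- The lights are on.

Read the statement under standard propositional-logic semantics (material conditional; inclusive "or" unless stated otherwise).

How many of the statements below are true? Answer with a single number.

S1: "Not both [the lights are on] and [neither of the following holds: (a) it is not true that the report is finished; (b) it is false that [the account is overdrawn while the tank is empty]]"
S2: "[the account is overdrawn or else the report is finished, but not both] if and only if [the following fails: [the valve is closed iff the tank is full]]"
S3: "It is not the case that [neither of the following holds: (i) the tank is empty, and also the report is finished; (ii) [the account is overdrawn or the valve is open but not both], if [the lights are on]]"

3

Let U = "the lights are on" (T), S = "the report is finished" (T), P = "the account is overdrawn" (F), R = "the tank is full" (F), Q = "the valve is open" (F).

S1: In symbols: U ↑ (¬S ↓ ¬(P ∧ ¬R))

¬S = ¬T = F
¬R = ¬F = T
P ∧ ¬R = F ∧ T = F
¬(P ∧ ¬R) = ¬F = T
¬S ↓ ¬(P ∧ ¬R) = F ↓ T = F
U ↑ (¬S ↓ ¬(P ∧ ¬R)) = T ↑ F = T
So S1 is true.

S2: Formalization: (P ⊕ S) ↔ ¬(¬Q ↔ R)

P ⊕ S = F ⊕ T = T
¬Q = ¬F = T
¬Q ↔ R = T ↔ F = F
¬(¬Q ↔ R) = ¬F = T
(P ⊕ S) ↔ ¬(¬Q ↔ R) = T ↔ T = T
Hence S2 is true.

S3: This is ¬((¬R ∧ S) ↓ (U → (P ⊕ Q))).

¬R = ¬F = T
¬R ∧ S = T ∧ T = T
P ⊕ Q = F ⊕ F = F
U → (P ⊕ Q) = T → F = F
(¬R ∧ S) ↓ (U → (P ⊕ Q)) = T ↓ F = F
¬((¬R ∧ S) ↓ (U → (P ⊕ Q))) = ¬F = T
Hence S3 is true.

3 of the 3 statements are true (S1, S2, S3).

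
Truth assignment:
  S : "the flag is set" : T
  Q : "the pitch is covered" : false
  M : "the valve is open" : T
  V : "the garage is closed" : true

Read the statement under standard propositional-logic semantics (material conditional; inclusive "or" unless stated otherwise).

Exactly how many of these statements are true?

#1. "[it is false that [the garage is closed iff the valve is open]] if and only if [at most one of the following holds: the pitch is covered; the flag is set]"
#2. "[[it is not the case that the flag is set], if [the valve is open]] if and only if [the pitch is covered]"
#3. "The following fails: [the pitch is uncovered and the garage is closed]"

1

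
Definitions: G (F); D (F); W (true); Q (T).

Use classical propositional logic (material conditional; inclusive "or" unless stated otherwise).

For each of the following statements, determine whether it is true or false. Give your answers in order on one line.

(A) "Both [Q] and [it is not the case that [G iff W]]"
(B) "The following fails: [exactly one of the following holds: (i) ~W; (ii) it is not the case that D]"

(A): Formalization: Q ∧ ¬(G ↔ W)

G ↔ W = F ↔ T = F
¬(G ↔ W) = ¬F = T
Q ∧ ¬(G ↔ W) = T ∧ T = T
Thus (A) is true.

(B): Formalization: ¬(¬W ⊕ ¬D)

¬W = ¬T = F
¬D = ¬F = T
¬W ⊕ ¬D = F ⊕ T = T
¬(¬W ⊕ ¬D) = ¬T = F
So (B) is false.

(A) True, (B) False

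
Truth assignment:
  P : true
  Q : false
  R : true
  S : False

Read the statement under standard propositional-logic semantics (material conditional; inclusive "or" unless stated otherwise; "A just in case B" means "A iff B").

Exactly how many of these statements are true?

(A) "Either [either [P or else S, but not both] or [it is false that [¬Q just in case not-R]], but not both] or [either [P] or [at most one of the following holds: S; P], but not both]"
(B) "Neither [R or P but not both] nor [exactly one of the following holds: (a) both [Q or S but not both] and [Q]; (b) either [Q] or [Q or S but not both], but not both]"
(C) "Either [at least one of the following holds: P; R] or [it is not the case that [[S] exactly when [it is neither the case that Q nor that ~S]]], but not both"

2

(A): Formalization: ((P xor S) xor not (not Q iff not R)) or (P xor (S nand P))

P xor S = True xor False = True
not Q = not False = True
not R = not True = False
not Q iff not R = True iff False = False
not (not Q iff not R) = not False = True
(P xor S) xor not (not Q iff not R) = True xor True = False
S nand P = False nand True = True
P xor (S nand P) = True xor True = False
((P xor S) xor not (not Q iff not R)) or (P xor (S nand P)) = False or False = False
So (A) is false.

(B): Formalization: (R xor P) nor (((Q xor S) and Q) xor (Q xor (Q xor S)))

R xor P = True xor True = False
Q xor S = False xor False = False
(Q xor S) and Q = False and False = False
Q xor S = False xor False = False
Q xor (Q xor S) = False xor False = False
((Q xor S) and Q) xor (Q xor (Q xor S)) = False xor False = False
(R xor P) nor (((Q xor S) and Q) xor (Q xor (Q xor S))) = False nor False = True
Thus (B) is true.

(C): This is (P or R) xor not (S iff (Q nor not S)).

P or R = True or True = True
not S = not False = True
Q nor not S = False nor True = False
S iff (Q nor not S) = False iff False = True
not (S iff (Q nor not S)) = not True = False
(P or R) xor not (S iff (Q nor not S)) = True xor False = True
Thus (C) is true.

Count: 2.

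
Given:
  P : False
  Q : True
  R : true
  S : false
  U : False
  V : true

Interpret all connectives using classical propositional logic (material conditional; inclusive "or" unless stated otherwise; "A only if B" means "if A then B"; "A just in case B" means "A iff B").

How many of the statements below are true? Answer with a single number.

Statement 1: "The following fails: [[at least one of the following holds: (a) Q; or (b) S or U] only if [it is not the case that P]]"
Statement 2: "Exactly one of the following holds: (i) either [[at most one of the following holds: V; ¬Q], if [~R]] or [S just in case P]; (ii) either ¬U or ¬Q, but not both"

0

Statement 1: Parsed as not ((Q or (S or U)) -> not P)

S or U = False or False = False
Q or (S or U) = True or False = True
not P = not False = True
(Q or (S or U)) -> not P = True -> True = True
not ((Q or (S or U)) -> not P) = not True = False
Thus Statement 1 is false.

Statement 2: Formalization: ((not R -> (V nand not Q)) or (S iff P)) xor (not U xor not Q)

not R = not True = False
not Q = not True = False
V nand not Q = True nand False = True
not R -> (V nand not Q) = False -> True = True
S iff P = False iff False = True
(not R -> (V nand not Q)) or (S iff P) = True or True = True
not U = not False = True
not Q = not True = False
not U xor not Q = True xor False = True
((not R -> (V nand not Q)) or (S iff P)) xor (not U xor not Q) = True xor True = False
Hence Statement 2 is false.

0 of the 2 statements are true (none).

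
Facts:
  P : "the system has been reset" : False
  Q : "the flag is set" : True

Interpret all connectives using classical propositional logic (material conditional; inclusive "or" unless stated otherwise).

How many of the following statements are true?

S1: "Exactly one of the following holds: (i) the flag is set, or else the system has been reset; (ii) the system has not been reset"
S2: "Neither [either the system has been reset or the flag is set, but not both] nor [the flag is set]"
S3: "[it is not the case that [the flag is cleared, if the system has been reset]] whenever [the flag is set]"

S1: In symbols: (Q or P) xor not P

Q or P = True or False = True
not P = not False = True
(Q or P) xor not P = True xor True = False
So S1 is false.

S2: This is (P xor Q) nor Q.

P xor Q = False xor True = True
(P xor Q) nor Q = True nor True = False
Thus S2 is false.

S3: Parsed as Q -> not (P -> not Q)

not Q = not True = False
P -> not Q = False -> False = True
not (P -> not Q) = not True = False
Q -> not (P -> not Q) = True -> False = False
Hence S3 is false.

True statements: 0 (none).

0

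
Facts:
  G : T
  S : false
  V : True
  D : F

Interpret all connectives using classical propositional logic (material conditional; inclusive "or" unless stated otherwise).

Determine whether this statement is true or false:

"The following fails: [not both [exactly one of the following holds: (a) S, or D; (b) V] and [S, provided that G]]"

Formalization: not (((S or D) xor V) nand (G -> S))

S or D = False or False = False
(S or D) xor V = False xor True = True
G -> S = True -> False = False
((S or D) xor V) nand (G -> S) = True nand False = True
not (((S or D) xor V) nand (G -> S)) = not True = False

False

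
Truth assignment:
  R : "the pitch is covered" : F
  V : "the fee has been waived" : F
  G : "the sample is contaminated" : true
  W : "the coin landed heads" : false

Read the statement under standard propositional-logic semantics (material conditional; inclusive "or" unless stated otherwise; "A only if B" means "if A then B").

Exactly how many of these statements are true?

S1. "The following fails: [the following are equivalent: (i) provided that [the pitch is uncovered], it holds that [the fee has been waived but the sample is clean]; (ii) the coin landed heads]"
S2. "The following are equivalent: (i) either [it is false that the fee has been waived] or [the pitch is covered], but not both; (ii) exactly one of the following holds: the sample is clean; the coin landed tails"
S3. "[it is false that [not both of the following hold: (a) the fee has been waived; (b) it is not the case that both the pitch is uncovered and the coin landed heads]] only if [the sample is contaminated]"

2

S1: Formalization: ~((~R -> (V & ~G)) <-> W)

~R = ~F = T
~G = ~T = F
V & ~G = F & F = F
~R -> (V & ~G) = T -> F = F
(~R -> (V & ~G)) <-> W = F <-> F = T
~((~R -> (V & ~G)) <-> W) = ~T = F
Hence S1 is false.

S2: Parsed as (~V xor R) <-> (~G xor ~W)

~V = ~F = T
~V xor R = T xor F = T
~G = ~T = F
~W = ~F = T
~G xor ~W = F xor T = T
(~V xor R) <-> (~G xor ~W) = T <-> T = T
Thus S2 is true.

S3: Parsed as ~(V nand (~R nand W)) -> G

~R = ~F = T
~R nand W = T nand F = T
V nand (~R nand W) = F nand T = T
~(V nand (~R nand W)) = ~T = F
~(V nand (~R nand W)) -> G = F -> T = T
Thus S3 is true.

2 of the 3 statements are true (S2, S3).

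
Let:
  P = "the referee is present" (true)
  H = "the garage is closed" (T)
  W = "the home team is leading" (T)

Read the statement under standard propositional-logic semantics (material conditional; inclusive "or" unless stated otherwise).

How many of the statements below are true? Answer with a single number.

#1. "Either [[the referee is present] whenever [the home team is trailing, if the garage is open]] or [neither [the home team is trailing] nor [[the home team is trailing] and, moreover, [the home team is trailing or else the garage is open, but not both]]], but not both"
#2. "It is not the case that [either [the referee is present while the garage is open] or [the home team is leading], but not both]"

0

#1: This is ((~H -> ~W) -> P) xor (~W nor (~W & (~W xor ~H))).

~H = ~T = F
~W = ~T = F
~H -> ~W = F -> F = T
(~H -> ~W) -> P = T -> T = T
~W = ~T = F
~W = ~T = F
~W = ~T = F
~H = ~T = F
~W xor ~H = F xor F = F
~W & (~W xor ~H) = F & F = F
~W nor (~W & (~W xor ~H)) = F nor F = T
((~H -> ~W) -> P) xor (~W nor (~W & (~W xor ~H))) = T xor T = F
Hence #1 is false.

#2: This is ~((P & ~H) xor W).

~H = ~T = F
P & ~H = T & F = F
(P & ~H) xor W = F xor T = T
~((P & ~H) xor W) = ~T = F
So #2 is false.

True statements: 0 (none).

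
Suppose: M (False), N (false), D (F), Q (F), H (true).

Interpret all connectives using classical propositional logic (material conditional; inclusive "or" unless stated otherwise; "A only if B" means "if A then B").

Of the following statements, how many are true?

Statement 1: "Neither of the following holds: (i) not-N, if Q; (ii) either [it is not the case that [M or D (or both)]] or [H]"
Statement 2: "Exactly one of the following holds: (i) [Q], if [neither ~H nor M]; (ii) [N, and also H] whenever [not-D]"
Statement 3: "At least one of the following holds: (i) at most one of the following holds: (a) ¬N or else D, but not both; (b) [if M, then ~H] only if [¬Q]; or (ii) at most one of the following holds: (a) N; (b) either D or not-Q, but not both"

Statement 1: This is (Q -> not N) nor (not (M or D) or H).

not N = not False = True
Q -> not N = False -> True = True
M or D = False or False = False
not (M or D) = not False = True
not (M or D) or H = True or True = True
(Q -> not N) nor (not (M or D) or H) = True nor True = False
Hence Statement 1 is false.

Statement 2: This is ((not H nor M) -> Q) xor (not D -> (N and H)).

not H = not True = False
not H nor M = False nor False = True
(not H nor M) -> Q = True -> False = False
not D = not False = True
N and H = False and True = False
not D -> (N and H) = True -> False = False
((not H nor M) -> Q) xor (not D -> (N and H)) = False xor False = False
Thus Statement 2 is false.

Statement 3: In symbols: ((not N xor D) nand ((M -> not H) -> not Q)) or (N nand (D xor not Q))

not N = not False = True
not N xor D = True xor False = True
not H = not True = False
M -> not H = False -> False = True
not Q = not False = True
(M -> not H) -> not Q = True -> True = True
(not N xor D) nand ((M -> not H) -> not Q) = True nand True = False
not Q = not False = True
D xor not Q = False xor True = True
N nand (D xor not Q) = False nand True = True
((not N xor D) nand ((M -> not H) -> not Q)) or (N nand (D xor not Q)) = False or True = True
Thus Statement 3 is true.

True statements: 1.

1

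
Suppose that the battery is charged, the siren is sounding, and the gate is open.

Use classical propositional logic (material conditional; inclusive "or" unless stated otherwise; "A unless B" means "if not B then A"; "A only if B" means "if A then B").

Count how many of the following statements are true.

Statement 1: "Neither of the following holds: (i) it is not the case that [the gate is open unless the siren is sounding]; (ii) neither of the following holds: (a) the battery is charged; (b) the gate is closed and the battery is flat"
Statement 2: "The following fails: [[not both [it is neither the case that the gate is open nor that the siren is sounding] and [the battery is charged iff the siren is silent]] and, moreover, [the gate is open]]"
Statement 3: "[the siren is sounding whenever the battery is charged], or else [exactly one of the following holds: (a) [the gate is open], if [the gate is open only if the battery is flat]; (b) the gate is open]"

Let R = "the gate is open" (True), K = "the siren is sounding" (True), H = "the battery is charged" (True).

Statement 1: This is not (R or K) nor (H nor (not R and not H)).

R or K = True or True = True
not (R or K) = not True = False
not R = not True = False
not H = not True = False
not R and not H = False and False = False
H nor (not R and not H) = True nor False = False
not (R or K) nor (H nor (not R and not H)) = False nor False = True
Hence Statement 1 is true.

Statement 2: Formalization: not (((R nor K) nand (H iff not K)) and R)

R nor K = True nor True = False
not K = not True = False
H iff not K = True iff False = False
(R nor K) nand (H iff not K) = False nand False = True
((R nor K) nand (H iff not K)) and R = True and True = True
not (((R nor K) nand (H iff not K)) and R) = not True = False
Thus Statement 2 is false.

Statement 3: Formalization: (H -> K) or (((R -> not H) -> R) xor R)

H -> K = True -> True = True
not H = not True = False
R -> not H = True -> False = False
(R -> not H) -> R = False -> True = True
((R -> not H) -> R) xor R = True xor True = False
(H -> K) or (((R -> not H) -> R) xor R) = True or False = True
Hence Statement 3 is true.

Count: 2.

2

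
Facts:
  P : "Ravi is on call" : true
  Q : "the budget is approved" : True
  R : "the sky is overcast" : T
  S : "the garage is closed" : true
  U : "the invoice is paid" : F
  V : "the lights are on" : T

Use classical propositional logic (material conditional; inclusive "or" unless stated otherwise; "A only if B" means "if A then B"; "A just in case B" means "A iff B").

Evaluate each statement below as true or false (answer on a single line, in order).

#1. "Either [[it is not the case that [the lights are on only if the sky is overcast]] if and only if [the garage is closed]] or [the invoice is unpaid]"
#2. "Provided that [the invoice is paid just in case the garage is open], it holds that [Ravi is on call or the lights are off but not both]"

#1: Parsed as (~(V -> R) <-> S) | ~U

V -> R = T -> T = T
~(V -> R) = ~T = F
~(V -> R) <-> S = F <-> T = F
~U = ~F = T
(~(V -> R) <-> S) | ~U = F | T = T
Hence #1 is true.

#2: Parsed as (U <-> ~S) -> (P xor ~V)

~S = ~T = F
U <-> ~S = F <-> F = T
~V = ~T = F
P xor ~V = T xor F = T
(U <-> ~S) -> (P xor ~V) = T -> T = T
Thus #2 is true.

#1 true, #2 true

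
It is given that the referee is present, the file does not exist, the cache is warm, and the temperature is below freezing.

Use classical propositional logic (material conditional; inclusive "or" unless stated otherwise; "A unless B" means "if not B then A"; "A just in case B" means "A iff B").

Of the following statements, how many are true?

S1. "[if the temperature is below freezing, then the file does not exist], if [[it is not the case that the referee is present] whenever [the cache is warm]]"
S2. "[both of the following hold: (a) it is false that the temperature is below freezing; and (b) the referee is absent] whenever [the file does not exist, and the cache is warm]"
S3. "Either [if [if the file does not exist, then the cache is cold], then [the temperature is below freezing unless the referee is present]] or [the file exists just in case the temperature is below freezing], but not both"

2

Let R = "the cache is warm" (True), P = "the referee is present" (True), S = "the temperature is below freezing" (True), Q = "the file exists" (False).

S1: Formalization: (R -> not P) -> (S -> not Q)

not P = not True = False
R -> not P = True -> False = False
not Q = not False = True
S -> not Q = True -> True = True
(R -> not P) -> (S -> not Q) = False -> True = True
Thus S1 is true.

S2: Formalization: (not Q and R) -> (not S and not P)

not Q = not False = True
not Q and R = True and True = True
not S = not True = False
not P = not True = False
not S and not P = False and False = False
(not Q and R) -> (not S and not P) = True -> False = False
Thus S2 is false.

S3: Formalization: ((not Q -> not R) -> (S or P)) xor (Q iff S)

not Q = not False = True
not R = not True = False
not Q -> not R = True -> False = False
S or P = True or True = True
(not Q -> not R) -> (S or P) = False -> True = True
Q iff S = False iff True = False
((not Q -> not R) -> (S or P)) xor (Q iff S) = True xor False = True
Thus S3 is true.

Count: 2.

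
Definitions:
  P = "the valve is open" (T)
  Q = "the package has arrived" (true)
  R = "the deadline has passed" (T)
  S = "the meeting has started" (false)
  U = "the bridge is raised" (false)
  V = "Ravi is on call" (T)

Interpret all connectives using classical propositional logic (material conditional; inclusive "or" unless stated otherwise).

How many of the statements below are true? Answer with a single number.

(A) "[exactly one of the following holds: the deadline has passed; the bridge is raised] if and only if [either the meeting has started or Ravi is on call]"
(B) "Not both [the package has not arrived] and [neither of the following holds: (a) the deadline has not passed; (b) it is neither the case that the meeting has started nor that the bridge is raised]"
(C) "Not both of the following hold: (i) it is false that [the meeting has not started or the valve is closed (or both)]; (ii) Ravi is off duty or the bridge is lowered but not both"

3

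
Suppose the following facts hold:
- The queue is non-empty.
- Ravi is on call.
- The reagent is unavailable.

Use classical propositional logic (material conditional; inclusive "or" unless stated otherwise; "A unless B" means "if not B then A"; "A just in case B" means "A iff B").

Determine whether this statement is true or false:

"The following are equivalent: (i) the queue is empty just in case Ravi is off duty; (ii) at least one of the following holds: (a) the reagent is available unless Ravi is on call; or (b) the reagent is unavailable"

Let P = "the queue is empty" (False), Q = "Ravi is on call" (True), R = "the reagent is available" (False).
Formalization: (P iff not Q) iff ((R or Q) or not R)

not Q = not True = False
P iff not Q = False iff False = True
R or Q = False or True = True
not R = not False = True
(R or Q) or not R = True or True = True
(P iff not Q) iff ((R or Q) or not R) = True iff True = True

The statement is true.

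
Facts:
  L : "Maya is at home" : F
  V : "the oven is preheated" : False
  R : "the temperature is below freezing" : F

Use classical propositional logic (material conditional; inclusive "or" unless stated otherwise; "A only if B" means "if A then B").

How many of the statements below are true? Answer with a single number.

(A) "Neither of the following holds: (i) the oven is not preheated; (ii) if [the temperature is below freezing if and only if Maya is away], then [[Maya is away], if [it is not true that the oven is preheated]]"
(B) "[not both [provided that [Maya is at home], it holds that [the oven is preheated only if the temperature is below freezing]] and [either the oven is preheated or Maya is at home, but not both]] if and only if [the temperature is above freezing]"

(A): In symbols: not V nor ((R iff not L) -> (not V -> not L))

not V = not False = True
not L = not False = True
R iff not L = False iff True = False
not V = not False = True
not L = not False = True
not V -> not L = True -> True = True
(R iff not L) -> (not V -> not L) = False -> True = True
not V nor ((R iff not L) -> (not V -> not L)) = True nor True = False
Thus (A) is false.

(B): Formalization: ((L -> (V -> R)) nand (V xor L)) iff not R

V -> R = False -> False = True
L -> (V -> R) = False -> True = True
V xor L = False xor False = False
(L -> (V -> R)) nand (V xor L) = True nand False = True
not R = not False = True
((L -> (V -> R)) nand (V xor L)) iff not R = True iff True = True
Hence (B) is true.

Count: 1.

1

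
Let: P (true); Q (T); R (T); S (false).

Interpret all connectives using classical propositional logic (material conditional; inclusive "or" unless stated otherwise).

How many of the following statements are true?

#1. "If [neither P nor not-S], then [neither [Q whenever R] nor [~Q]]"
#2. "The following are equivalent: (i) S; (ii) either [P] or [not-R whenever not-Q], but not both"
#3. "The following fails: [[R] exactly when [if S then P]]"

#1: Parsed as (P nor ~S) -> ((R -> Q) nor ~Q)

~S = ~F = T
P nor ~S = T nor T = F
R -> Q = T -> T = T
~Q = ~T = F
(R -> Q) nor ~Q = T nor F = F
(P nor ~S) -> ((R -> Q) nor ~Q) = F -> F = T
So #1 is true.

#2: Formalization: S <-> (P xor (~Q -> ~R))

~Q = ~T = F
~R = ~T = F
~Q -> ~R = F -> F = T
P xor (~Q -> ~R) = T xor T = F
S <-> (P xor (~Q -> ~R)) = F <-> F = T
Hence #2 is true.

#3: Formalization: ~(R <-> (S -> P))

S -> P = F -> T = T
R <-> (S -> P) = T <-> T = T
~(R <-> (S -> P)) = ~T = F
So #3 is false.

True statements: 2 (#1, #2).

2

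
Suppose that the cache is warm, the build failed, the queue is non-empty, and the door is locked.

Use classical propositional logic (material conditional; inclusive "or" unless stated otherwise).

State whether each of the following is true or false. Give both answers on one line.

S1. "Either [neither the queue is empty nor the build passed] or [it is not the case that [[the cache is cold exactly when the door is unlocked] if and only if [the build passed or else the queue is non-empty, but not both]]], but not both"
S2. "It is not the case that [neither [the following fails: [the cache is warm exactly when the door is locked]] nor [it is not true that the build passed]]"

Let R = "the queue is empty" (F), Q = "the build passed" (F), P = "the cache is warm" (T), S = "the door is locked" (T).

S1: This is (R nor Q) xor ~((~P <-> ~S) <-> (Q xor ~R)).

R nor Q = F nor F = T
~P = ~T = F
~S = ~T = F
~P <-> ~S = F <-> F = T
~R = ~F = T
Q xor ~R = F xor T = T
(~P <-> ~S) <-> (Q xor ~R) = T <-> T = T
~((~P <-> ~S) <-> (Q xor ~R)) = ~T = F
(R nor Q) xor ~((~P <-> ~S) <-> (Q xor ~R)) = T xor F = T
So S1 is true.

S2: Parsed as ~(~(P <-> S) nor ~Q)

P <-> S = T <-> T = T
~(P <-> S) = ~T = F
~Q = ~F = T
~(P <-> S) nor ~Q = F nor T = F
~(~(P <-> S) nor ~Q) = ~F = T
Hence S2 is true.

S1 T, S2 T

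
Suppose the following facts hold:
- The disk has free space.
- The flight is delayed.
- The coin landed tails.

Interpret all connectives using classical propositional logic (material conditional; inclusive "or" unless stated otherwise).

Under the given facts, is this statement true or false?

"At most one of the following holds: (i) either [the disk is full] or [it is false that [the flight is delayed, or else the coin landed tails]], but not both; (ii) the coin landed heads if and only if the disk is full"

The statement is true.

Let M = "the disk is full" (False), R = "the flight is delayed" (True), V = "the coin landed heads" (False).
Formalization: (M xor not (R or not V)) nand (V iff M)

not V = not False = True
R or not V = True or True = True
not (R or not V) = not True = False
M xor not (R or not V) = False xor False = False
V iff M = False iff False = True
(M xor not (R or not V)) nand (V iff M) = False nand True = True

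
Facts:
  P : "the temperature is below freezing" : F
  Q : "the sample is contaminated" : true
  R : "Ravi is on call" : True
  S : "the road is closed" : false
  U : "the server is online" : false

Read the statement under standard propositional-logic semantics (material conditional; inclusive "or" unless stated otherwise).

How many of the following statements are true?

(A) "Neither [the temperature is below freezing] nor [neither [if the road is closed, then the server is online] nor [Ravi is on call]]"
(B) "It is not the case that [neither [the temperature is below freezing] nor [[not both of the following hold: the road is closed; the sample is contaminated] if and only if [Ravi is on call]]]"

2

(A): Formalization: P nor ((S -> U) nor R)

S -> U = F -> F = T
(S -> U) nor R = T nor T = F
P nor ((S -> U) nor R) = F nor F = T
Thus (A) is true.

(B): This is ~(P nor ((S nand Q) <-> R)).

S nand Q = F nand T = T
(S nand Q) <-> R = T <-> T = T
P nor ((S nand Q) <-> R) = F nor T = F
~(P nor ((S nand Q) <-> R)) = ~F = T
So (B) is true.

Count: 2.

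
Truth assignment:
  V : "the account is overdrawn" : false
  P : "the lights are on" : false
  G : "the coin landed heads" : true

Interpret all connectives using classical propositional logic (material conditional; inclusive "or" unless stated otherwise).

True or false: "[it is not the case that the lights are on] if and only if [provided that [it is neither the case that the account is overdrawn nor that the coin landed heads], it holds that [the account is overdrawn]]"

In symbols: not P iff ((V nor G) -> V)

not P = not False = True
V nor G = False nor True = False
(V nor G) -> V = False -> False = True
not P iff ((V nor G) -> V) = True iff True = True

True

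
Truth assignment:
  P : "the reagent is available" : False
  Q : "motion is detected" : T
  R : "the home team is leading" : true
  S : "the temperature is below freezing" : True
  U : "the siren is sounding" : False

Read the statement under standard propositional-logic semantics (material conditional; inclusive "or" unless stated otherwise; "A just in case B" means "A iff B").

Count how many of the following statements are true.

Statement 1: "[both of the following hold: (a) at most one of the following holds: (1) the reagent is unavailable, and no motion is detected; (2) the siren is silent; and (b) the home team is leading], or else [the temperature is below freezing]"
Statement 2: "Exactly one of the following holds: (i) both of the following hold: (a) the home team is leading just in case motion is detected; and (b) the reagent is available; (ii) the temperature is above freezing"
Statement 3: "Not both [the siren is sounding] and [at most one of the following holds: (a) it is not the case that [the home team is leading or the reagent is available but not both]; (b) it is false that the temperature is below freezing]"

Statement 1: In symbols: (((¬P ∧ ¬Q) ↑ ¬U) ∧ R) ∨ S

¬P = ¬F = T
¬Q = ¬T = F
¬P ∧ ¬Q = T ∧ F = F
¬U = ¬F = T
(¬P ∧ ¬Q) ↑ ¬U = F ↑ T = T
((¬P ∧ ¬Q) ↑ ¬U) ∧ R = T ∧ T = T
(((¬P ∧ ¬Q) ↑ ¬U) ∧ R) ∨ S = T ∨ T = T
Hence Statement 1 is true.

Statement 2: Formalization: ((R ↔ Q) ∧ P) ⊕ ¬S

R ↔ Q = T ↔ T = T
(R ↔ Q) ∧ P = T ∧ F = F
¬S = ¬T = F
((R ↔ Q) ∧ P) ⊕ ¬S = F ⊕ F = F
Thus Statement 2 is false.

Statement 3: In symbols: U ↑ (¬(R ⊕ P) ↑ ¬S)

R ⊕ P = T ⊕ F = T
¬(R ⊕ P) = ¬T = F
¬S = ¬T = F
¬(R ⊕ P) ↑ ¬S = F ↑ F = T
U ↑ (¬(R ⊕ P) ↑ ¬S) = F ↑ T = T
Hence Statement 3 is true.

Count: 2.

2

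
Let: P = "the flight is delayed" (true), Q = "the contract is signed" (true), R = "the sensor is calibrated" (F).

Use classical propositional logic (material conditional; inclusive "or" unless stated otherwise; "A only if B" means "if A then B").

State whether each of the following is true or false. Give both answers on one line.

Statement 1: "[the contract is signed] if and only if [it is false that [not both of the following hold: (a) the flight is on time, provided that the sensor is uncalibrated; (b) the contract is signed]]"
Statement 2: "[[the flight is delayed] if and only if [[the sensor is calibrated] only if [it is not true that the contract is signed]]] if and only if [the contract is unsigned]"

Statement 1: Parsed as Q iff not ((not R -> not P) nand Q)

not R = not False = True
not P = not True = False
not R -> not P = True -> False = False
(not R -> not P) nand Q = False nand True = True
not ((not R -> not P) nand Q) = not True = False
Q iff not ((not R -> not P) nand Q) = True iff False = False
Hence Statement 1 is false.

Statement 2: Formalization: (P iff (R -> not Q)) iff not Q

not Q = not True = False
R -> not Q = False -> False = True
P iff (R -> not Q) = True iff True = True
not Q = not True = False
(P iff (R -> not Q)) iff not Q = True iff False = False
So Statement 2 is false.

Statement 1 false, Statement 2 false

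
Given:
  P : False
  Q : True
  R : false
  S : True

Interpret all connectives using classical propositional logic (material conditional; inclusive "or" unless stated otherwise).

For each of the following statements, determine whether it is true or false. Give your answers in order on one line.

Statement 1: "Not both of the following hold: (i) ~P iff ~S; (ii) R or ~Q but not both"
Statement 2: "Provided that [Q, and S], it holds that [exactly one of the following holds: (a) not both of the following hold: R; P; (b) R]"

Statement 1 true / Statement 2 true

Statement 1: In symbols: (¬P ↔ ¬S) ↑ (R ⊕ ¬Q)

¬P = ¬F = T
¬S = ¬T = F
¬P ↔ ¬S = T ↔ F = F
¬Q = ¬T = F
R ⊕ ¬Q = F ⊕ F = F
(¬P ↔ ¬S) ↑ (R ⊕ ¬Q) = F ↑ F = T
Hence Statement 1 is true.

Statement 2: In symbols: (Q ∧ S) → ((R ↑ P) ⊕ R)

Q ∧ S = T ∧ T = T
R ↑ P = F ↑ F = T
(R ↑ P) ⊕ R = T ⊕ F = T
(Q ∧ S) → ((R ↑ P) ⊕ R) = T → T = T
So Statement 2 is true.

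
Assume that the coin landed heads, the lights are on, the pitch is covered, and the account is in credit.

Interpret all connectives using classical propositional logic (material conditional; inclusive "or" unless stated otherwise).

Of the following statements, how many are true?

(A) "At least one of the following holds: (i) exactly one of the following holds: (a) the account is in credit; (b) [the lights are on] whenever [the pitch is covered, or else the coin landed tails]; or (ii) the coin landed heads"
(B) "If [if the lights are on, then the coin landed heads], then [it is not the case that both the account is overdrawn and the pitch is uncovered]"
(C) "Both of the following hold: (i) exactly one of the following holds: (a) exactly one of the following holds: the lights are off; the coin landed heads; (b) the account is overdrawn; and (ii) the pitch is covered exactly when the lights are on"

3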